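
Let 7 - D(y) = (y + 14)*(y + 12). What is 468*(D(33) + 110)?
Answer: -935064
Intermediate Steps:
D(y) = 7 - (12 + y)*(14 + y) (D(y) = 7 - (y + 14)*(y + 12) = 7 - (14 + y)*(12 + y) = 7 - (12 + y)*(14 + y))
468*(D(33) + 110) = 468*((-161 - 1*33² - 26*33) + 110) = 468*((-161 - 1*1089 - 858) + 110) = 468*((-161 - 1089 - 858) + 110) = 468*(-2108 + 110) = 468*(-1998) = -935064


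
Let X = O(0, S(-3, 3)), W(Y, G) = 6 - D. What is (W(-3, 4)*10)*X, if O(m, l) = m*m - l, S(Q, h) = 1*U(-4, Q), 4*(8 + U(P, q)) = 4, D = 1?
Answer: 350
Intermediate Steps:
U(P, q) = -7 (U(P, q) = -8 + (¼)*4 = -8 + 1 = -7)
S(Q, h) = -7 (S(Q, h) = 1*(-7) = -7)
O(m, l) = m² - l
W(Y, G) = 5 (W(Y, G) = 6 - 1*1 = 6 - 1 = 5)
X = 7 (X = 0² - 1*(-7) = 0 + 7 = 7)
(W(-3, 4)*10)*X = (5*10)*7 = 50*7 = 350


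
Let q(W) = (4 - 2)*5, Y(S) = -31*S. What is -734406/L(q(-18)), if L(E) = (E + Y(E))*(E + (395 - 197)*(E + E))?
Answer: 122401/198500 ≈ 0.61663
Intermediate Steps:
q(W) = 10 (q(W) = 2*5 = 10)
L(E) = -11910*E**2 (L(E) = (E - 31*E)*(E + (395 - 197)*(E + E)) = (-30*E)*(E + 198*(2*E)) = (-30*E)*(E + 396*E) = (-30*E)*(397*E) = -11910*E**2)
-734406/L(q(-18)) = -734406/((-11910*10**2)) = -734406/((-11910*100)) = -734406/(-1191000) = -734406*(-1/1191000) = 122401/198500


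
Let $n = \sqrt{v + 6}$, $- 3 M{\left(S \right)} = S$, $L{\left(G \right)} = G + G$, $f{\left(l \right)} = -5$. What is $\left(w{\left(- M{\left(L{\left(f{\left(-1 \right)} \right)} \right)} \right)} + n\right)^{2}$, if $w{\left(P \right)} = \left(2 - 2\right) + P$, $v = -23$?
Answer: $\frac{\left(10 - 3 i \sqrt{17}\right)^{2}}{9} \approx -5.8889 - 27.487 i$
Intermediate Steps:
$L{\left(G \right)} = 2 G$
$M{\left(S \right)} = - \frac{S}{3}$
$w{\left(P \right)} = P$ ($w{\left(P \right)} = 0 + P = P$)
$n = i \sqrt{17}$ ($n = \sqrt{-23 + 6} = \sqrt{-17} = i \sqrt{17} \approx 4.1231 i$)
$\left(w{\left(- M{\left(L{\left(f{\left(-1 \right)} \right)} \right)} \right)} + n\right)^{2} = \left(- \frac{\left(-1\right) 2 \left(-5\right)}{3} + i \sqrt{17}\right)^{2} = \left(- \frac{\left(-1\right) \left(-10\right)}{3} + i \sqrt{17}\right)^{2} = \left(\left(-1\right) \frac{10}{3} + i \sqrt{17}\right)^{2} = \left(- \frac{10}{3} + i \sqrt{17}\right)^{2}$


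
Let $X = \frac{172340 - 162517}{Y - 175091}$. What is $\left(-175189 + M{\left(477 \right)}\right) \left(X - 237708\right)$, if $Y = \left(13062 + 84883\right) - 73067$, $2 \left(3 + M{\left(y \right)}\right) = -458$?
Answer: $\frac{272336081089129}{6531} \approx 4.1699 \cdot 10^{10}$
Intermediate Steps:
$M{\left(y \right)} = -232$ ($M{\left(y \right)} = -3 + \frac{1}{2} \left(-458\right) = -3 - 229 = -232$)
$Y = 24878$ ($Y = 97945 - 73067 = 24878$)
$X = - \frac{9823}{150213}$ ($X = \frac{172340 - 162517}{24878 - 175091} = \frac{9823}{-150213} = 9823 \left(- \frac{1}{150213}\right) = - \frac{9823}{150213} \approx -0.065394$)
$\left(-175189 + M{\left(477 \right)}\right) \left(X - 237708\right) = \left(-175189 - 232\right) \left(- \frac{9823}{150213} - 237708\right) = \left(-175421\right) \left(- \frac{35706841627}{150213}\right) = \frac{272336081089129}{6531}$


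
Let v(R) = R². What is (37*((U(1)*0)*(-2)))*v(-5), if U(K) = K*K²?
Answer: 0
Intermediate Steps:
U(K) = K³
(37*((U(1)*0)*(-2)))*v(-5) = (37*((1³*0)*(-2)))*(-5)² = (37*((1*0)*(-2)))*25 = (37*(0*(-2)))*25 = (37*0)*25 = 0*25 = 0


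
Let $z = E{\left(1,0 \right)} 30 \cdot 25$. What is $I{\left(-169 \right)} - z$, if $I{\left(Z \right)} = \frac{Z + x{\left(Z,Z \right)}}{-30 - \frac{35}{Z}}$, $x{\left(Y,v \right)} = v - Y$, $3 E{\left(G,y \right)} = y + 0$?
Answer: $\frac{28561}{5035} \approx 5.6725$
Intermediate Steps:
$E{\left(G,y \right)} = \frac{y}{3}$ ($E{\left(G,y \right)} = \frac{y + 0}{3} = \frac{y}{3}$)
$I{\left(Z \right)} = \frac{Z}{-30 - \frac{35}{Z}}$ ($I{\left(Z \right)} = \frac{Z + \left(Z - Z\right)}{-30 - \frac{35}{Z}} = \frac{Z + 0}{-30 - \frac{35}{Z}} = \frac{Z}{-30 - \frac{35}{Z}}$)
$z = 0$ ($z = \frac{1}{3} \cdot 0 \cdot 30 \cdot 25 = 0 \cdot 30 \cdot 25 = 0 \cdot 25 = 0$)
$I{\left(-169 \right)} - z = - \frac{\left(-169\right)^{2}}{35 + 30 \left(-169\right)} - 0 = \left(-1\right) 28561 \frac{1}{35 - 5070} + 0 = \left(-1\right) 28561 \frac{1}{-5035} + 0 = \left(-1\right) 28561 \left(- \frac{1}{5035}\right) + 0 = \frac{28561}{5035} + 0 = \frac{28561}{5035}$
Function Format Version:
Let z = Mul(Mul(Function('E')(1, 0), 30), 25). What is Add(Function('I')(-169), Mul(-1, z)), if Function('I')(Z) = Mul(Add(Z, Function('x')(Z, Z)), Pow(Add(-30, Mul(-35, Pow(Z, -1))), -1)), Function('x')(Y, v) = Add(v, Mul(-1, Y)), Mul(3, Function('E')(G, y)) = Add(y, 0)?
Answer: Rational(28561, 5035) ≈ 5.6725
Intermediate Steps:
Function('E')(G, y) = Mul(Rational(1, 3), y) (Function('E')(G, y) = Mul(Rational(1, 3), Add(y, 0)) = Mul(Rational(1, 3), y))
Function('I')(Z) = Mul(Z, Pow(Add(-30, Mul(-35, Pow(Z, -1))), -1)) (Function('I')(Z) = Mul(Add(Z, Add(Z, Mul(-1, Z))), Pow(Add(-30, Mul(-35, Pow(Z, -1))), -1)) = Mul(Add(Z, 0), Pow(Add(-30, Mul(-35, Pow(Z, -1))), -1)) = Mul(Z, Pow(Add(-30, Mul(-35, Pow(Z, -1))), -1)))
z = 0 (z = Mul(Mul(Mul(Rational(1, 3), 0), 30), 25) = Mul(Mul(0, 30), 25) = Mul(0, 25) = 0)
Add(Function('I')(-169), Mul(-1, z)) = Add(Mul(-1, Pow(-169, 2), Pow(Add(35, Mul(30, -169)), -1)), Mul(-1, 0)) = Add(Mul(-1, 28561, Pow(Add(35, -5070), -1)), 0) = Add(Mul(-1, 28561, Pow(-5035, -1)), 0) = Add(Mul(-1, 28561, Rational(-1, 5035)), 0) = Add(Rational(28561, 5035), 0) = Rational(28561, 5035)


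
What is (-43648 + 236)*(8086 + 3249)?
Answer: -492075020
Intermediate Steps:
(-43648 + 236)*(8086 + 3249) = -43412*11335 = -492075020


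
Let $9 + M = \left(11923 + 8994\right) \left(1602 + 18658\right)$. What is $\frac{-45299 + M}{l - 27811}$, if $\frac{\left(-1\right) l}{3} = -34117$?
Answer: $\frac{105933278}{18635} \approx 5684.6$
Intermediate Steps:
$l = 102351$ ($l = \left(-3\right) \left(-34117\right) = 102351$)
$M = 423778411$ ($M = -9 + \left(11923 + 8994\right) \left(1602 + 18658\right) = -9 + 20917 \cdot 20260 = -9 + 423778420 = 423778411$)
$\frac{-45299 + M}{l - 27811} = \frac{-45299 + 423778411}{102351 - 27811} = \frac{423733112}{74540} = 423733112 \cdot \frac{1}{74540} = \frac{105933278}{18635}$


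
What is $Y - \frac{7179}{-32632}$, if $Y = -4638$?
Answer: $- \frac{151340037}{32632} \approx -4637.8$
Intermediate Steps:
$Y - \frac{7179}{-32632} = -4638 - \frac{7179}{-32632} = -4638 - 7179 \left(- \frac{1}{32632}\right) = -4638 - - \frac{7179}{32632} = -4638 + \frac{7179}{32632} = - \frac{151340037}{32632}$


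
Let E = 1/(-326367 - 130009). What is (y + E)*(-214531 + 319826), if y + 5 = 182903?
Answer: 8789000778940865/456376 ≈ 1.9258e+10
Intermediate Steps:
y = 182898 (y = -5 + 182903 = 182898)
E = -1/456376 (E = 1/(-456376) = -1/456376 ≈ -2.1912e-6)
(y + E)*(-214531 + 319826) = (182898 - 1/456376)*(-214531 + 319826) = (83470257647/456376)*105295 = 8789000778940865/456376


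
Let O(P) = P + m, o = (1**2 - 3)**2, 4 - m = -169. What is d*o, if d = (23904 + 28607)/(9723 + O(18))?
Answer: 105022/4957 ≈ 21.187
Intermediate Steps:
m = 173 (m = 4 - 1*(-169) = 4 + 169 = 173)
o = 4 (o = (1 - 3)**2 = (-2)**2 = 4)
O(P) = 173 + P (O(P) = P + 173 = 173 + P)
d = 52511/9914 (d = (23904 + 28607)/(9723 + (173 + 18)) = 52511/(9723 + 191) = 52511/9914 ≈ 5.2967)
d*o = (52511/9914)*4 = 105022/4957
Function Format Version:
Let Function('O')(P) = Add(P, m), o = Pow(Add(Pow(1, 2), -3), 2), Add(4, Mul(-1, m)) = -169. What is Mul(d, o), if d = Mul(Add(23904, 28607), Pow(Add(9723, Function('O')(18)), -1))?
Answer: Rational(105022, 4957) ≈ 21.187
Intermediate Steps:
m = 173 (m = Add(4, Mul(-1, -169)) = Add(4, 169) = 173)
o = 4 (o = Pow(Add(1, -3), 2) = Pow(-2, 2) = 4)
Function('O')(P) = Add(173, P) (Function('O')(P) = Add(P, 173) = Add(173, P))
d = Rational(52511, 9914) (d = Mul(Add(23904, 28607), Pow(Add(9723, Add(173, 18)), -1)) = Mul(52511, Pow(Add(9723, 191), -1)) = Mul(52511, Pow(9914, -1)) = Mul(52511, Rational(1, 9914)) = Rational(52511, 9914) ≈ 5.2967)
Mul(d, o) = Mul(Rational(52511, 9914), 4) = Rational(105022, 4957)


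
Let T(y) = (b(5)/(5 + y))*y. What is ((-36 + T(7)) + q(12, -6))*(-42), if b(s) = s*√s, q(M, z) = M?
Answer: 1008 - 245*√5/2 ≈ 734.08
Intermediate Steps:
b(s) = s^(3/2)
T(y) = 5*y*√5/(5 + y) (T(y) = (5^(3/2)/(5 + y))*y = ((5*√5)/(5 + y))*y = (5*√5/(5 + y))*y = 5*y*√5/(5 + y))
((-36 + T(7)) + q(12, -6))*(-42) = ((-36 + 5*7*√5/(5 + 7)) + 12)*(-42) = ((-36 + 5*7*√5/12) + 12)*(-42) = ((-36 + 5*7*√5*(1/12)) + 12)*(-42) = ((-36 + 35*√5/12) + 12)*(-42) = (-24 + 35*√5/12)*(-42) = 1008 - 245*√5/2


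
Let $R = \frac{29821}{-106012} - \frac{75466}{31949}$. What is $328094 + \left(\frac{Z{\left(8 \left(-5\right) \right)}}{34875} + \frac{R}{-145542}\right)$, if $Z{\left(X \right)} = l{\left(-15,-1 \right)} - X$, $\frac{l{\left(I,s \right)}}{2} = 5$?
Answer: $\frac{75205894123817955216289}{229220570296997640} \approx 3.2809 \cdot 10^{5}$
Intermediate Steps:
$l{\left(I,s \right)} = 10$ ($l{\left(I,s \right)} = 2 \cdot 5 = 10$)
$Z{\left(X \right)} = 10 - X$
$R = - \frac{8953052721}{3386977388}$ ($R = 29821 \left(- \frac{1}{106012}\right) - \frac{75466}{31949} = - \frac{29821}{106012} - \frac{75466}{31949} = - \frac{8953052721}{3386977388} \approx -2.6434$)
$328094 + \left(\frac{Z{\left(8 \left(-5\right) \right)}}{34875} + \frac{R}{-145542}\right) = 328094 - \left(- \frac{2984350907}{164315821001432} - \frac{10 - 8 \left(-5\right)}{34875}\right) = 328094 - \left(- \frac{2984350907}{164315821001432} - \left(10 - -40\right) \frac{1}{34875}\right) = 328094 + \left(\left(10 + 40\right) \frac{1}{34875} + \frac{2984350907}{164315821001432}\right) = 328094 + \left(50 \cdot \frac{1}{34875} + \frac{2984350907}{164315821001432}\right) = 328094 + \left(\frac{2}{1395} + \frac{2984350907}{164315821001432}\right) = 328094 + \frac{332794811518129}{229220570296997640} = \frac{75205894123817955216289}{229220570296997640}$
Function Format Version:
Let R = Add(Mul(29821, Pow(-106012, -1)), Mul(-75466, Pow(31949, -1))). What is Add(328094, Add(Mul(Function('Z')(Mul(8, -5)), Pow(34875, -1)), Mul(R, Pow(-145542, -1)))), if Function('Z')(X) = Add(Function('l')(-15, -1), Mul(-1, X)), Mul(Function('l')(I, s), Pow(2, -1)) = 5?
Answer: Rational(75205894123817955216289, 229220570296997640) ≈ 3.2809e+5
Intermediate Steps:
Function('l')(I, s) = 10 (Function('l')(I, s) = Mul(2, 5) = 10)
Function('Z')(X) = Add(10, Mul(-1, X))
R = Rational(-8953052721, 3386977388) (R = Add(Mul(29821, Rational(-1, 106012)), Mul(-75466, Rational(1, 31949))) = Add(Rational(-29821, 106012), Rational(-75466, 31949)) = Rational(-8953052721, 3386977388) ≈ -2.6434)
Add(328094, Add(Mul(Function('Z')(Mul(8, -5)), Pow(34875, -1)), Mul(R, Pow(-145542, -1)))) = Add(328094, Add(Mul(Add(10, Mul(-1, Mul(8, -5))), Pow(34875, -1)), Mul(Rational(-8953052721, 3386977388), Pow(-145542, -1)))) = Add(328094, Add(Mul(Add(10, Mul(-1, -40)), Rational(1, 34875)), Mul(Rational(-8953052721, 3386977388), Rational(-1, 145542)))) = Add(328094, Add(Mul(Add(10, 40), Rational(1, 34875)), Rational(2984350907, 164315821001432))) = Add(328094, Add(Mul(50, Rational(1, 34875)), Rational(2984350907, 164315821001432))) = Add(328094, Add(Rational(2, 1395), Rational(2984350907, 164315821001432))) = Add(328094, Rational(332794811518129, 229220570296997640)) = Rational(75205894123817955216289, 229220570296997640)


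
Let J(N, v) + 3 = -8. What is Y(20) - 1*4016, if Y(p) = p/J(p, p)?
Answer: -44196/11 ≈ -4017.8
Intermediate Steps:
J(N, v) = -11 (J(N, v) = -3 - 8 = -11)
Y(p) = -p/11 (Y(p) = p/(-11) = p*(-1/11) = -p/11)
Y(20) - 1*4016 = -1/11*20 - 1*4016 = -20/11 - 4016 = -44196/11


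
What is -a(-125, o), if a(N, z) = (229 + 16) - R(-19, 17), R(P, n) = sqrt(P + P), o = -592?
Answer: -245 + I*sqrt(38) ≈ -245.0 + 6.1644*I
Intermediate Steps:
R(P, n) = sqrt(2)*sqrt(P) (R(P, n) = sqrt(2*P) = sqrt(2)*sqrt(P))
a(N, z) = 245 - I*sqrt(38) (a(N, z) = (229 + 16) - sqrt(2)*sqrt(-19) = 245 - sqrt(2)*I*sqrt(19) = 245 - I*sqrt(38))
-a(-125, o) = -(245 - I*sqrt(38)) = -245 + I*sqrt(38)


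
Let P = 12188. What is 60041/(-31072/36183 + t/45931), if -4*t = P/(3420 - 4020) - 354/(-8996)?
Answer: -3740215236341715950/53488140871041 ≈ -69926.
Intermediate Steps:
t = 1709857/337350 (t = -(12188/(3420 - 4020) - 354/(-8996))/4 = -(12188/(-600) - 354*(-1/8996))/4 = -(12188*(-1/600) + 177/4498)/4 = -(-3047/150 + 177/4498)/4 = -¼*(-3419714/168675) = 1709857/337350 ≈ 5.0685)
60041/(-31072/36183 + t/45931) = 60041/(-31072/36183 + (1709857/337350)/45931) = 60041/(-31072*1/36183 + (1709857/337350)*(1/45931)) = 60041/(-31072/36183 + 1709857/15494822850) = 60041/(-53488140871041/62294352797950) = 60041*(-62294352797950/53488140871041) = -3740215236341715950/53488140871041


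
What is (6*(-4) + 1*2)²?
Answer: 484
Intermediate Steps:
(6*(-4) + 1*2)² = (-24 + 2)² = (-22)² = 484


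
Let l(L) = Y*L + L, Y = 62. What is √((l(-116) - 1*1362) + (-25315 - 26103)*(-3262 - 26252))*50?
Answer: 150*√168615798 ≈ 1.9478e+6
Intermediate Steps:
l(L) = 63*L (l(L) = 62*L + L = 63*L)
√((l(-116) - 1*1362) + (-25315 - 26103)*(-3262 - 26252))*50 = √((63*(-116) - 1*1362) + (-25315 - 26103)*(-3262 - 26252))*50 = √((-7308 - 1362) - 51418*(-29514))*50 = √(-8670 + 1517550852)*50 = √1517542182*50 = (3*√168615798)*50 = 150*√168615798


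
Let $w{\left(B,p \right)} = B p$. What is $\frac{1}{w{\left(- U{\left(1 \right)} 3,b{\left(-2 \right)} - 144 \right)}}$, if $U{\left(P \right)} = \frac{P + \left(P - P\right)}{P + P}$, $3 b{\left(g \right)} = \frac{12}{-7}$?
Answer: $\frac{7}{1518} \approx 0.0046113$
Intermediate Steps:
$b{\left(g \right)} = - \frac{4}{7}$ ($b{\left(g \right)} = \frac{12 \frac{1}{-7}}{3} = \frac{12 \left(- \frac{1}{7}\right)}{3} = \frac{1}{3} \left(- \frac{12}{7}\right) = - \frac{4}{7}$)
$U{\left(P \right)} = \frac{1}{2}$ ($U{\left(P \right)} = \frac{P + 0}{2 P} = P \frac{1}{2 P} = \frac{1}{2}$)
$\frac{1}{w{\left(- U{\left(1 \right)} 3,b{\left(-2 \right)} - 144 \right)}} = \frac{1}{\left(-1\right) \frac{1}{2} \cdot 3 \left(- \frac{4}{7} - 144\right)} = \frac{1}{\left(- \frac{1}{2}\right) 3 \left(- \frac{4}{7} - 144\right)} = \frac{1}{\left(- \frac{3}{2}\right) \left(- \frac{1012}{7}\right)} = \frac{1}{\frac{1518}{7}} = \frac{7}{1518}$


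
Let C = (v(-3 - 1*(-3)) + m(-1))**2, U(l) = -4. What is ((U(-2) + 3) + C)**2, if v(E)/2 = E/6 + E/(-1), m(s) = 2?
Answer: 9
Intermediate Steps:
v(E) = -5*E/3 (v(E) = 2*(E/6 + E/(-1)) = 2*(E*(1/6) + E*(-1)) = 2*(E/6 - E) = 2*(-5*E/6) = -5*E/3)
C = 4 (C = (-5*(-3 - 1*(-3))/3 + 2)**2 = (-5*(-3 + 3)/3 + 2)**2 = (-5/3*0 + 2)**2 = (0 + 2)**2 = 2**2 = 4)
((U(-2) + 3) + C)**2 = ((-4 + 3) + 4)**2 = (-1 + 4)**2 = 3**2 = 9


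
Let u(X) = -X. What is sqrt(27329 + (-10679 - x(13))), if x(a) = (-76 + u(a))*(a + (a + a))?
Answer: sqrt(20121) ≈ 141.85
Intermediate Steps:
x(a) = 3*a*(-76 - a) (x(a) = (-76 - a)*(a + (a + a)) = (-76 - a)*(a + 2*a) = (-76 - a)*(3*a) = 3*a*(-76 - a))
sqrt(27329 + (-10679 - x(13))) = sqrt(27329 + (-10679 - (-3)*13*(76 + 13))) = sqrt(27329 + (-10679 - (-3)*13*89)) = sqrt(27329 + (-10679 - 1*(-3471))) = sqrt(27329 + (-10679 + 3471)) = sqrt(27329 - 7208) = sqrt(20121)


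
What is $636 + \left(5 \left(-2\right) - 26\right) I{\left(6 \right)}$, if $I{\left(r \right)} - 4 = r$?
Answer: $276$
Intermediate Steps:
$I{\left(r \right)} = 4 + r$
$636 + \left(5 \left(-2\right) - 26\right) I{\left(6 \right)} = 636 + \left(5 \left(-2\right) - 26\right) \left(4 + 6\right) = 636 + \left(-10 - 26\right) 10 = 636 - 360 = 276$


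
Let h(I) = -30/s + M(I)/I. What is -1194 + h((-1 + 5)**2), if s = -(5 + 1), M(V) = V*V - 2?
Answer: -9385/8 ≈ -1173.1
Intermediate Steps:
M(V) = -2 + V**2 (M(V) = V**2 - 2 = -2 + V**2)
s = -6 (s = -1*6 = -6)
h(I) = 5 + (-2 + I**2)/I (h(I) = -30/(-6) + (-2 + I**2)/I = -30*(-1/6) + (-2 + I**2)/I = 5 + (-2 + I**2)/I)
-1194 + h((-1 + 5)**2) = -1194 + (5 + (-1 + 5)**2 - 2/(-1 + 5)**2) = -1194 + (5 + 4**2 - 2/(4**2)) = -1194 + (5 + 16 - 2/16) = -1194 + (5 + 16 - 2*1/16) = -1194 + (5 + 16 - 1/8) = -1194 + 167/8 = -9385/8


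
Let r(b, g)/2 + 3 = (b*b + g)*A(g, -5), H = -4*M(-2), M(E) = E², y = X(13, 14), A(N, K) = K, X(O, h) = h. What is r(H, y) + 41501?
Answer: 38795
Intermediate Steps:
y = 14
H = -16 (H = -4*(-2)² = -4*4 = -16)
r(b, g) = -6 - 10*g - 10*b² (r(b, g) = -6 + 2*((b*b + g)*(-5)) = -6 + 2*((b² + g)*(-5)) = -6 + 2*((g + b²)*(-5)) = -6 + 2*(-5*g - 5*b²) = -6 + (-10*g - 10*b²) = -6 - 10*g - 10*b²)
r(H, y) + 41501 = (-6 - 10*14 - 10*(-16)²) + 41501 = (-6 - 140 - 10*256) + 41501 = (-6 - 140 - 2560) + 41501 = -2706 + 41501 = 38795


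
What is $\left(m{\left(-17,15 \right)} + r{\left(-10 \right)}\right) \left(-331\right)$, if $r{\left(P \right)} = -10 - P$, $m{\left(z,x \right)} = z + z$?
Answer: $11254$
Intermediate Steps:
$m{\left(z,x \right)} = 2 z$
$\left(m{\left(-17,15 \right)} + r{\left(-10 \right)}\right) \left(-331\right) = \left(2 \left(-17\right) - 0\right) \left(-331\right) = \left(-34 + \left(-10 + 10\right)\right) \left(-331\right) = \left(-34 + 0\right) \left(-331\right) = \left(-34\right) \left(-331\right) = 11254$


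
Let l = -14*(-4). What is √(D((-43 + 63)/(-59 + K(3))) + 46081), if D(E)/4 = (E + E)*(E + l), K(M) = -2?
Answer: √170924041/61 ≈ 214.32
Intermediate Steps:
l = 56
D(E) = 8*E*(56 + E) (D(E) = 4*((E + E)*(E + 56)) = 4*((2*E)*(56 + E)) = 4*(2*E*(56 + E)) = 8*E*(56 + E))
√(D((-43 + 63)/(-59 + K(3))) + 46081) = √(8*((-43 + 63)/(-59 - 2))*(56 + (-43 + 63)/(-59 - 2)) + 46081) = √(8*(20/(-61))*(56 + 20/(-61)) + 46081) = √(8*(20*(-1/61))*(56 + 20*(-1/61)) + 46081) = √(8*(-20/61)*(56 - 20/61) + 46081) = √(8*(-20/61)*(3396/61) + 46081) = √(-543360/3721 + 46081) = √(170924041/3721) = √170924041/61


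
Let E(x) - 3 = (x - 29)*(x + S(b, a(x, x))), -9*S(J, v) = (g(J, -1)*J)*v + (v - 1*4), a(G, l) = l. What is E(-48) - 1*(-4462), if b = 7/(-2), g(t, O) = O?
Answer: 56509/9 ≈ 6278.8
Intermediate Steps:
b = -7/2 (b = 7*(-1/2) = -7/2 ≈ -3.5000)
S(J, v) = 4/9 - v/9 + J*v/9 (S(J, v) = -((-J)*v + (v - 1*4))/9 = -(-J*v + (v - 4))/9 = -(-J*v + (-4 + v))/9 = -(-4 + v - J*v)/9 = 4/9 - v/9 + J*v/9)
E(x) = 3 + (-29 + x)*(4/9 + x/2) (E(x) = 3 + (x - 29)*(x + (4/9 - x/9 + (1/9)*(-7/2)*x)) = 3 + (-29 + x)*(x + (4/9 - x/9 - 7*x/18)) = 3 + (-29 + x)*(x + (4/9 - x/2)) = 3 + (-29 + x)*(4/9 + x/2))
E(-48) - 1*(-4462) = (-89/9 + (1/2)*(-48)**2 - 253/18*(-48)) - 1*(-4462) = (-89/9 + (1/2)*2304 + 2024/3) + 4462 = (-89/9 + 1152 + 2024/3) + 4462 = 16351/9 + 4462 = 56509/9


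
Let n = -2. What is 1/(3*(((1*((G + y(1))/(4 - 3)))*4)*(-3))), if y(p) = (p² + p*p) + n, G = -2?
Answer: 1/72 ≈ 0.013889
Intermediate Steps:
y(p) = -2 + 2*p² (y(p) = (p² + p*p) - 2 = (p² + p²) - 2 = 2*p² - 2 = -2 + 2*p²)
1/(3*(((1*((G + y(1))/(4 - 3)))*4)*(-3))) = 1/(3*(((1*((-2 + (-2 + 2*1²))/(4 - 3)))*4)*(-3))) = 1/(3*(((1*((-2 + (-2 + 2*1))/1))*4)*(-3))) = 1/(3*(((1*((-2 + (-2 + 2))*1))*4)*(-3))) = 1/(3*(((1*((-2 + 0)*1))*4)*(-3))) = 1/(3*(((1*(-2*1))*4)*(-3))) = 1/(3*(((1*(-2))*4)*(-3))) = 1/(3*(-2*4*(-3))) = 1/(3*(-8*(-3))) = 1/(3*24) = 1/72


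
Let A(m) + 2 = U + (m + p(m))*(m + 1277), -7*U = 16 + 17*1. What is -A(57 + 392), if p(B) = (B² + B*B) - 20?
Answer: -4876669695/7 ≈ -6.9667e+8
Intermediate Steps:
p(B) = -20 + 2*B² (p(B) = (B² + B²) - 20 = 2*B² - 20 = -20 + 2*B²)
U = -33/7 (U = -(16 + 17*1)/7 = -(16 + 17)/7 = -⅐*33 = -33/7 ≈ -4.7143)
A(m) = -47/7 + (1277 + m)*(-20 + m + 2*m²) (A(m) = -2 + (-33/7 + (m + (-20 + 2*m²))*(m + 1277)) = -2 + (-33/7 + (-20 + m + 2*m²)*(1277 + m)) = -2 + (-33/7 + (1277 + m)*(-20 + m + 2*m²)) = -47/7 + (1277 + m)*(-20 + m + 2*m²))
-A(57 + 392) = -(-178827/7 + 2*(57 + 392)³ + 1257*(57 + 392) + 2555*(57 + 392)²) = -(-178827/7 + 2*449³ + 1257*449 + 2555*449²) = -(-178827/7 + 2*90518849 + 564393 + 2555*201601) = -(-178827/7 + 181037698 + 564393 + 515090555) = -1*4876669695/7 = -4876669695/7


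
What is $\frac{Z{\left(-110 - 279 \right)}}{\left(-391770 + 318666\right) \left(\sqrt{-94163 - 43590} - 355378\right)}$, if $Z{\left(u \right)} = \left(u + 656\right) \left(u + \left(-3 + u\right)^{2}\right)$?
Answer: $\frac{2423940051275}{1538761961201208} + \frac{13641475 i \sqrt{137753}}{3077523922402416} \approx 0.0015753 + 1.6452 \cdot 10^{-6} i$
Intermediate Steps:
$Z{\left(u \right)} = \left(656 + u\right) \left(u + \left(-3 + u\right)^{2}\right)$
$\frac{Z{\left(-110 - 279 \right)}}{\left(-391770 + 318666\right) \left(\sqrt{-94163 - 43590} - 355378\right)} = \frac{5904 + \left(-110 - 279\right)^{3} - 3271 \left(-110 - 279\right) + 651 \left(-110 - 279\right)^{2}}{\left(-391770 + 318666\right) \left(\sqrt{-94163 - 43590} - 355378\right)} = \frac{5904 + \left(-389\right)^{3} - -1272419 + 651 \left(-389\right)^{2}}{\left(-73104\right) \left(\sqrt{-137753} - 355378\right)} = \frac{5904 - 58863869 + 1272419 + 651 \cdot 151321}{\left(-73104\right) \left(i \sqrt{137753} - 355378\right)} = \frac{5904 - 58863869 + 1272419 + 98509971}{\left(-73104\right) \left(-355378 + i \sqrt{137753}\right)} = \frac{40924425}{25979553312 - 73104 i \sqrt{137753}}$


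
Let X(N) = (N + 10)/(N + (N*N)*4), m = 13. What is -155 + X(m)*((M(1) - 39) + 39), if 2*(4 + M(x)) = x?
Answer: -213751/1378 ≈ -155.12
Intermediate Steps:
M(x) = -4 + x/2
X(N) = (10 + N)/(N + 4*N**2) (X(N) = (10 + N)/(N + N**2*4) = (10 + N)/(N + 4*N**2))
-155 + X(m)*((M(1) - 39) + 39) = -155 + ((10 + 13)/(13*(1 + 4*13)))*(((-4 + (1/2)*1) - 39) + 39) = -155 + ((1/13)*23/(1 + 52))*(((-4 + 1/2) - 39) + 39) = -155 + ((1/13)*23/53)*((-7/2 - 39) + 39) = -155 + ((1/13)*(1/53)*23)*(-85/2 + 39) = -155 + (23/689)*(-7/2) = -155 - 161/1378 = -213751/1378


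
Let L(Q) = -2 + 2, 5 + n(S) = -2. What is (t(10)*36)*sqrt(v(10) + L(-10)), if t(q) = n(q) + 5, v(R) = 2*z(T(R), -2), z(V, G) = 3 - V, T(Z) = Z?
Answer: -72*I*sqrt(14) ≈ -269.4*I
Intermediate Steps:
n(S) = -7 (n(S) = -5 - 2 = -7)
v(R) = 6 - 2*R (v(R) = 2*(3 - R) = 6 - 2*R)
L(Q) = 0
t(q) = -2 (t(q) = -7 + 5 = -2)
(t(10)*36)*sqrt(v(10) + L(-10)) = (-2*36)*sqrt((6 - 2*10) + 0) = -72*sqrt((6 - 20) + 0) = -72*sqrt(-14 + 0) = -72*I*sqrt(14)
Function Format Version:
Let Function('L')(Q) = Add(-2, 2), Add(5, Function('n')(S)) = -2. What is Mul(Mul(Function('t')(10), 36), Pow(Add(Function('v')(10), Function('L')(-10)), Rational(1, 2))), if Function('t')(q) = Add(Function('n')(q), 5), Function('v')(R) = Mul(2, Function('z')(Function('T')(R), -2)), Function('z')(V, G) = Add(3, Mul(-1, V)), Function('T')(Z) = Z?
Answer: Mul(-72, I, Pow(14, Rational(1, 2))) ≈ Mul(-269.40, I)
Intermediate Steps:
Function('n')(S) = -7 (Function('n')(S) = Add(-5, -2) = -7)
Function('v')(R) = Add(6, Mul(-2, R)) (Function('v')(R) = Mul(2, Add(3, Mul(-1, R))) = Add(6, Mul(-2, R)))
Function('L')(Q) = 0
Function('t')(q) = -2 (Function('t')(q) = Add(-7, 5) = -2)
Mul(Mul(Function('t')(10), 36), Pow(Add(Function('v')(10), Function('L')(-10)), Rational(1, 2))) = Mul(Mul(-2, 36), Pow(Add(Add(6, Mul(-2, 10)), 0), Rational(1, 2))) = Mul(-72, Pow(Add(Add(6, -20), 0), Rational(1, 2))) = Mul(-72, Pow(Add(-14, 0), Rational(1, 2))) = Mul(-72, Pow(-14, Rational(1, 2))) = Mul(-72, Mul(I, Pow(14, Rational(1, 2)))) = Mul(-72, I, Pow(14, Rational(1, 2)))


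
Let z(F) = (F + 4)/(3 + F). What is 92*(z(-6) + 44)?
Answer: 12328/3 ≈ 4109.3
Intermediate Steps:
z(F) = (4 + F)/(3 + F)
92*(z(-6) + 44) = 92*((4 - 6)/(3 - 6) + 44) = 92*(-2/(-3) + 44) = 92*(-1/3*(-2) + 44) = 92*(2/3 + 44) = 92*(134/3) = 12328/3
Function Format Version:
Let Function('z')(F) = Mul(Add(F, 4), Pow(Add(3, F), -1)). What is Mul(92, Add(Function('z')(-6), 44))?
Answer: Rational(12328, 3) ≈ 4109.3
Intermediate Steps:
Function('z')(F) = Mul(Pow(Add(3, F), -1), Add(4, F)) (Function('z')(F) = Mul(Add(4, F), Pow(Add(3, F), -1)) = Mul(Pow(Add(3, F), -1), Add(4, F)))
Mul(92, Add(Function('z')(-6), 44)) = Mul(92, Add(Mul(Pow(Add(3, -6), -1), Add(4, -6)), 44)) = Mul(92, Add(Mul(Pow(-3, -1), -2), 44)) = Mul(92, Add(Mul(Rational(-1, 3), -2), 44)) = Mul(92, Add(Rational(2, 3), 44)) = Mul(92, Rational(134, 3)) = Rational(12328, 3)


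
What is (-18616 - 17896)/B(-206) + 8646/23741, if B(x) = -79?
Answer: 867514426/1875539 ≈ 462.54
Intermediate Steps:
(-18616 - 17896)/B(-206) + 8646/23741 = (-18616 - 17896)/(-79) + 8646/23741 = -36512*(-1/79) + 8646*(1/23741) = 36512/79 + 8646/23741 = 867514426/1875539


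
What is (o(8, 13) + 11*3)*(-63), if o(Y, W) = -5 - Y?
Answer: -1260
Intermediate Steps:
(o(8, 13) + 11*3)*(-63) = ((-5 - 1*8) + 11*3)*(-63) = ((-5 - 8) + 33)*(-63) = (-13 + 33)*(-63) = 20*(-63) = -1260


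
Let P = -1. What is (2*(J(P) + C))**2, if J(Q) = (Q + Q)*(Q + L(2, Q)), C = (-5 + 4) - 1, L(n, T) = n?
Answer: 64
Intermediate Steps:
C = -2 (C = -1 - 1 = -2)
J(Q) = 2*Q*(2 + Q) (J(Q) = (Q + Q)*(Q + 2) = (2*Q)*(2 + Q) = 2*Q*(2 + Q))
(2*(J(P) + C))**2 = (2*(2*(-1)*(2 - 1) - 2))**2 = (2*(2*(-1)*1 - 2))**2 = (2*(-2 - 2))**2 = (2*(-4))**2 = (-8)**2 = 64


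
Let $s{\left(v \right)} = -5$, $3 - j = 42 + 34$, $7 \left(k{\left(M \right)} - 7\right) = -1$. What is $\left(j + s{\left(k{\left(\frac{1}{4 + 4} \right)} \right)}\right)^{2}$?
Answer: $6084$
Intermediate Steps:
$k{\left(M \right)} = \frac{48}{7}$ ($k{\left(M \right)} = 7 + \frac{1}{7} \left(-1\right) = 7 - \frac{1}{7} = \frac{48}{7}$)
$j = -73$ ($j = 3 - \left(42 + 34\right) = 3 - 76 = -73$)
$\left(j + s{\left(k{\left(\frac{1}{4 + 4} \right)} \right)}\right)^{2} = \left(-73 - 5\right)^{2} = \left(-78\right)^{2} = 6084$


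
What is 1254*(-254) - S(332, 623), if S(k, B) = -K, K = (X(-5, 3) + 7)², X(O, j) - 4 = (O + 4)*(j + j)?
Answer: -318491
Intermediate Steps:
X(O, j) = 4 + 2*j*(4 + O) (X(O, j) = 4 + (O + 4)*(j + j) = 4 + (4 + O)*(2*j) = 4 + 2*j*(4 + O))
K = 25 (K = ((4 + 8*3 + 2*(-5)*3) + 7)² = ((4 + 24 - 30) + 7)² = (-2 + 7)² = 5² = 25)
S(k, B) = -25 (S(k, B) = -1*25 = -25)
1254*(-254) - S(332, 623) = 1254*(-254) - 1*(-25) = -318516 + 25 = -318491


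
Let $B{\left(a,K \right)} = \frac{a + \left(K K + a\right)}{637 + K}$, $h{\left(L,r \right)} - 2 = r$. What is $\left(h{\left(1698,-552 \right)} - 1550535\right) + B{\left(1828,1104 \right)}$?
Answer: $- \frac{2699216513}{1741} \approx -1.5504 \cdot 10^{6}$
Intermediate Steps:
$h{\left(L,r \right)} = 2 + r$
$B{\left(a,K \right)} = \frac{K^{2} + 2 a}{637 + K}$ ($B{\left(a,K \right)} = \frac{a + \left(K^{2} + a\right)}{637 + K} = \frac{a + \left(a + K^{2}\right)}{637 + K} = \frac{K^{2} + 2 a}{637 + K}$)
$\left(h{\left(1698,-552 \right)} - 1550535\right) + B{\left(1828,1104 \right)} = \left(\left(2 - 552\right) - 1550535\right) + \frac{1104^{2} + 2 \cdot 1828}{637 + 1104} = \left(-550 - 1550535\right) + \frac{1218816 + 3656}{1741} = -1551085 + \frac{1}{1741} \cdot 1222472 = -1551085 + \frac{1222472}{1741} = - \frac{2699216513}{1741}$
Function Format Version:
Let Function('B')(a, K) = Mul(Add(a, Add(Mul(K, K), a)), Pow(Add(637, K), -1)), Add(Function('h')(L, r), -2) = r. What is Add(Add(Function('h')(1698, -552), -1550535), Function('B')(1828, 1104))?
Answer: Rational(-2699216513, 1741) ≈ -1.5504e+6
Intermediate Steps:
Function('h')(L, r) = Add(2, r)
Function('B')(a, K) = Mul(Pow(Add(637, K), -1), Add(Pow(K, 2), Mul(2, a))) (Function('B')(a, K) = Mul(Add(a, Add(Pow(K, 2), a)), Pow(Add(637, K), -1)) = Mul(Add(a, Add(a, Pow(K, 2))), Pow(Add(637, K), -1)) = Mul(Add(Pow(K, 2), Mul(2, a)), Pow(Add(637, K), -1)) = Mul(Pow(Add(637, K), -1), Add(Pow(K, 2), Mul(2, a))))
Add(Add(Function('h')(1698, -552), -1550535), Function('B')(1828, 1104)) = Add(Add(Add(2, -552), -1550535), Mul(Pow(Add(637, 1104), -1), Add(Pow(1104, 2), Mul(2, 1828)))) = Add(Add(-550, -1550535), Mul(Pow(1741, -1), Add(1218816, 3656))) = Add(-1551085, Mul(Rational(1, 1741), 1222472)) = Add(-1551085, Rational(1222472, 1741)) = Rational(-2699216513, 1741)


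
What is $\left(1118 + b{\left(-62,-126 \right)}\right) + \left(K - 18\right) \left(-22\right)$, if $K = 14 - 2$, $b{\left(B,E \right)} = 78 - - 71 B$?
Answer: $-3074$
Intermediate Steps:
$b{\left(B,E \right)} = 78 + 71 B$
$K = 12$
$\left(1118 + b{\left(-62,-126 \right)}\right) + \left(K - 18\right) \left(-22\right) = \left(1118 + \left(78 + 71 \left(-62\right)\right)\right) + \left(12 - 18\right) \left(-22\right) = \left(1118 + \left(78 - 4402\right)\right) - -132 = \left(1118 - 4324\right) + 132 = -3206 + 132 = -3074$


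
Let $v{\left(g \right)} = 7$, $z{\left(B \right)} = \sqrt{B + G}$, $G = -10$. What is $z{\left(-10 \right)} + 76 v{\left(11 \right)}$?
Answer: $532 + 2 i \sqrt{5} \approx 532.0 + 4.4721 i$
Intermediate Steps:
$z{\left(B \right)} = \sqrt{-10 + B}$ ($z{\left(B \right)} = \sqrt{B - 10} = \sqrt{-10 + B}$)
$z{\left(-10 \right)} + 76 v{\left(11 \right)} = \sqrt{-10 - 10} + 76 \cdot 7 = \sqrt{-20} + 532 = 2 i \sqrt{5} + 532 = 532 + 2 i \sqrt{5}$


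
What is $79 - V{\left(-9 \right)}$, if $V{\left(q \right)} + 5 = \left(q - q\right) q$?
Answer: $84$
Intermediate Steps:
$V{\left(q \right)} = -5$ ($V{\left(q \right)} = -5 + \left(q - q\right) q = -5 + 0 q = -5 + 0 = -5$)
$79 - V{\left(-9 \right)} = 79 - -5 = 79 + 5 = 84$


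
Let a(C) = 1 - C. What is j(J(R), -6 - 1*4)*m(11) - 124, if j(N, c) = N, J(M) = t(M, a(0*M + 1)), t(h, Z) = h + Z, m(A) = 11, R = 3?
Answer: -91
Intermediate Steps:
t(h, Z) = Z + h
J(M) = M (J(M) = (1 - (0*M + 1)) + M = (1 - (0 + 1)) + M = (1 - 1*1) + M = (1 - 1) + M = 0 + M = M)
j(J(R), -6 - 1*4)*m(11) - 124 = 3*11 - 124 = 33 - 124 = -91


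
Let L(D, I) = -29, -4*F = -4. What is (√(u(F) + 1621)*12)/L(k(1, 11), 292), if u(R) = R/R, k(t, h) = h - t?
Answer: -12*√1622/29 ≈ -16.665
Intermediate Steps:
F = 1 (F = -¼*(-4) = 1)
u(R) = 1
(√(u(F) + 1621)*12)/L(k(1, 11), 292) = (√(1 + 1621)*12)/(-29) = (√1622*12)*(-1/29) = (12*√1622)*(-1/29) = -12*√1622/29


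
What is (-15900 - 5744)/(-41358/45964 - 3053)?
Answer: 497422408/70184725 ≈ 7.0873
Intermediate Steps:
(-15900 - 5744)/(-41358/45964 - 3053) = -21644/(-41358*1/45964 - 3053) = -21644/(-20679/22982 - 3053) = -21644/(-70184725/22982) = -21644*(-22982/70184725) = 497422408/70184725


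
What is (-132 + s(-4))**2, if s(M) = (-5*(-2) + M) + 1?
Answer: 15625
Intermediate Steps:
s(M) = 11 + M (s(M) = (10 + M) + 1 = 11 + M)
(-132 + s(-4))**2 = (-132 + (11 - 4))**2 = (-132 + 7)**2 = (-125)**2 = 15625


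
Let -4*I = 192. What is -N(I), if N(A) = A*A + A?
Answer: -2256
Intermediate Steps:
I = -48 (I = -¼*192 = -48)
N(A) = A + A² (N(A) = A² + A = A + A²)
-N(I) = -(-48)*(1 - 48) = -(-48)*(-47) = -1*2256 = -2256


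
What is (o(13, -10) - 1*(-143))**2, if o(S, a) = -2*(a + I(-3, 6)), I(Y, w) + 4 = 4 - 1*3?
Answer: 28561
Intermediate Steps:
I(Y, w) = -3 (I(Y, w) = -4 + (4 - 1*3) = -4 + (4 - 3) = -4 + 1 = -3)
o(S, a) = 6 - 2*a (o(S, a) = -2*(a - 3) = -2*(-3 + a) = 6 - 2*a)
(o(13, -10) - 1*(-143))**2 = ((6 - 2*(-10)) - 1*(-143))**2 = ((6 + 20) + 143)**2 = (26 + 143)**2 = 169**2 = 28561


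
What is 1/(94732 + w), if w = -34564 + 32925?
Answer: 1/93093 ≈ 1.0742e-5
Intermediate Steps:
w = -1639
1/(94732 + w) = 1/(94732 - 1639) = 1/93093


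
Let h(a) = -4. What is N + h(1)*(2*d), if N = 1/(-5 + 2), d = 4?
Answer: -97/3 ≈ -32.333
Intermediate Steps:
N = -1/3 (N = 1/(-3) = -1/3 ≈ -0.33333)
N + h(1)*(2*d) = -1/3 - 8*4 = -1/3 - 4*8 = -1/3 - 32 = -97/3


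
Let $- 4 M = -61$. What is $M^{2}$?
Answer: $\frac{3721}{16} \approx 232.56$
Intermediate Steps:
$M = \frac{61}{4}$ ($M = \left(- \frac{1}{4}\right) \left(-61\right) = \frac{61}{4} \approx 15.25$)
$M^{2} = \left(\frac{61}{4}\right)^{2} = \frac{3721}{16}$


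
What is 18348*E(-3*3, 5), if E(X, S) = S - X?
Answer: 256872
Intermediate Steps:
18348*E(-3*3, 5) = 18348*(5 - (-3)*3) = 18348*(5 - 1*(-9)) = 18348*(5 + 9) = 18348*14 = 256872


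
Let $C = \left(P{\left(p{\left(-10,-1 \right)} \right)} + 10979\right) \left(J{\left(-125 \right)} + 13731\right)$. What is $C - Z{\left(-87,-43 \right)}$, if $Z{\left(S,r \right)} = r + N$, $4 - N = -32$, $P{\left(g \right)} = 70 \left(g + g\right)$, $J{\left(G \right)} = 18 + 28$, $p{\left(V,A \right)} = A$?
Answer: $149328910$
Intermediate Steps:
$J{\left(G \right)} = 46$
$P{\left(g \right)} = 140 g$ ($P{\left(g \right)} = 70 \cdot 2 g = 140 g$)
$N = 36$ ($N = 4 - -32 = 4 + 32 = 36$)
$Z{\left(S,r \right)} = 36 + r$ ($Z{\left(S,r \right)} = r + 36 = 36 + r$)
$C = 149328903$ ($C = \left(140 \left(-1\right) + 10979\right) \left(46 + 13731\right) = \left(-140 + 10979\right) 13777 = 10839 \cdot 13777 = 149328903$)
$C - Z{\left(-87,-43 \right)} = 149328903 - \left(36 - 43\right) = 149328903 - -7 = 149328903 + 7 = 149328910$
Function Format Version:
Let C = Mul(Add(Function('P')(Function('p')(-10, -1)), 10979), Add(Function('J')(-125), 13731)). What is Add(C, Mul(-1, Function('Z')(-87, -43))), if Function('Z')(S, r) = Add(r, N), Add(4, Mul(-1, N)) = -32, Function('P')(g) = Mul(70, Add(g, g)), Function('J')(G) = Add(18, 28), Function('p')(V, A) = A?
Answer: 149328910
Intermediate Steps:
Function('J')(G) = 46
Function('P')(g) = Mul(140, g) (Function('P')(g) = Mul(70, Mul(2, g)) = Mul(140, g))
N = 36 (N = Add(4, Mul(-1, -32)) = Add(4, 32) = 36)
Function('Z')(S, r) = Add(36, r) (Function('Z')(S, r) = Add(r, 36) = Add(36, r))
C = 149328903 (C = Mul(Add(Mul(140, -1), 10979), Add(46, 13731)) = Mul(Add(-140, 10979), 13777) = Mul(10839, 13777) = 149328903)
Add(C, Mul(-1, Function('Z')(-87, -43))) = Add(149328903, Mul(-1, Add(36, -43))) = Add(149328903, Mul(-1, -7)) = Add(149328903, 7) = 149328910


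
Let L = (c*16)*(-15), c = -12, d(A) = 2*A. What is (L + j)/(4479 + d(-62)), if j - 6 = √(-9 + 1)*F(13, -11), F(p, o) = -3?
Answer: 222/335 - 6*I*√2/4355 ≈ 0.66269 - 0.0019484*I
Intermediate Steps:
L = 2880 (L = -12*16*(-15) = -192*(-15) = 2880)
j = 6 - 6*I*√2 (j = 6 + √(-9 + 1)*(-3) = 6 + √(-8)*(-3) = 6 + (2*I*√2)*(-3) = 6 - 6*I*√2 ≈ 6.0 - 8.4853*I)
(L + j)/(4479 + d(-62)) = (2880 + (6 - 6*I*√2))/(4479 + 2*(-62)) = (2886 - 6*I*√2)/(4479 - 124) = (2886 - 6*I*√2)/4355 = (2886 - 6*I*√2)*(1/4355) = 222/335 - 6*I*√2/4355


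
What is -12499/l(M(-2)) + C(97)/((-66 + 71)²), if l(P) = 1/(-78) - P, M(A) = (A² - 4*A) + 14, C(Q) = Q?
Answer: 24569863/50725 ≈ 484.37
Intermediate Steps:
M(A) = 14 + A² - 4*A
l(P) = -1/78 - P
-12499/l(M(-2)) + C(97)/((-66 + 71)²) = -12499/(-1/78 - (14 + (-2)² - 4*(-2))) + 97/((-66 + 71)²) = -12499/(-1/78 - (14 + 4 + 8)) + 97/(5²) = -12499/(-1/78 - 1*26) + 97/25 = -12499/(-1/78 - 26) + 97*(1/25) = -12499/(-2029/78) + 97/25 = -12499*(-78/2029) + 97/25 = 974922/2029 + 97/25 = 24569863/50725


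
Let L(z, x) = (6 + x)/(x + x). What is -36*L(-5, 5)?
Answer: -198/5 ≈ -39.600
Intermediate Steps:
L(z, x) = (6 + x)/(2*x) (L(z, x) = (6 + x)/((2*x)) = (6 + x)*(1/(2*x)) = (6 + x)/(2*x))
-36*L(-5, 5) = -18*(6 + 5)/5 = -18*11/5 = -36*11/10 = -198/5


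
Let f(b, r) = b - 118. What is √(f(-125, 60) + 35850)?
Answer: √35607 ≈ 188.70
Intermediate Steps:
f(b, r) = -118 + b
√(f(-125, 60) + 35850) = √((-118 - 125) + 35850) = √(-243 + 35850) = √35607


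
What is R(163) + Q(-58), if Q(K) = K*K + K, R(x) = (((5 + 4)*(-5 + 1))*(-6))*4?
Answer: 4170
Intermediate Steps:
R(x) = 864 (R(x) = ((9*(-4))*(-6))*4 = -36*(-6)*4 = 216*4 = 864)
Q(K) = K + K² (Q(K) = K² + K = K + K²)
R(163) + Q(-58) = 864 - 58*(1 - 58) = 864 - 58*(-57) = 864 + 3306 = 4170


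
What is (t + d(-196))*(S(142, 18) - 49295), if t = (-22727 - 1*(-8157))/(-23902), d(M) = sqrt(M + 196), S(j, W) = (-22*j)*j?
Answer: -3590798355/11951 ≈ -3.0046e+5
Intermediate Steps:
S(j, W) = -22*j**2
d(M) = sqrt(196 + M)
t = 7285/11951 (t = (-22727 + 8157)*(-1/23902) = -14570*(-1/23902) = 7285/11951 ≈ 0.60957)
(t + d(-196))*(S(142, 18) - 49295) = (7285/11951 + sqrt(196 - 196))*(-22*142**2 - 49295) = (7285/11951 + sqrt(0))*(-22*20164 - 49295) = (7285/11951 + 0)*(-443608 - 49295) = (7285/11951)*(-492903) = -3590798355/11951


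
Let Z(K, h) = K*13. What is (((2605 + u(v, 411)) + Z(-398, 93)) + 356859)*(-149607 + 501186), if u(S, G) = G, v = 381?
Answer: 124705422879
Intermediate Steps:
Z(K, h) = 13*K
(((2605 + u(v, 411)) + Z(-398, 93)) + 356859)*(-149607 + 501186) = (((2605 + 411) + 13*(-398)) + 356859)*(-149607 + 501186) = ((3016 - 5174) + 356859)*351579 = (-2158 + 356859)*351579 = 354701*351579 = 124705422879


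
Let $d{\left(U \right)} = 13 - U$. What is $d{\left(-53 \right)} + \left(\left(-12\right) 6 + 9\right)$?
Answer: $3$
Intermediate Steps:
$d{\left(-53 \right)} + \left(\left(-12\right) 6 + 9\right) = \left(13 - -53\right) + \left(\left(-12\right) 6 + 9\right) = \left(13 + 53\right) + \left(-72 + 9\right) = 66 - 63 = 3$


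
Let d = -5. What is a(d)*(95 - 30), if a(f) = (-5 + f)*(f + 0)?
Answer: 3250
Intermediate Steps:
a(f) = f*(-5 + f) (a(f) = (-5 + f)*f = f*(-5 + f))
a(d)*(95 - 30) = (-5*(-5 - 5))*(95 - 30) = -5*(-10)*65 = 50*65 = 3250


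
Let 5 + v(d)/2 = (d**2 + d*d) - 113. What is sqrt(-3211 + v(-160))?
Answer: sqrt(98953) ≈ 314.57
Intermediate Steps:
v(d) = -236 + 4*d**2 (v(d) = -10 + 2*((d**2 + d*d) - 113) = -10 + 2*((d**2 + d**2) - 113) = -10 + 2*(2*d**2 - 113) = -10 + 2*(-113 + 2*d**2) = -10 + (-226 + 4*d**2) = -236 + 4*d**2)
sqrt(-3211 + v(-160)) = sqrt(-3211 + (-236 + 4*(-160)**2)) = sqrt(-3211 + (-236 + 4*25600)) = sqrt(-3211 + (-236 + 102400)) = sqrt(-3211 + 102164) = sqrt(98953)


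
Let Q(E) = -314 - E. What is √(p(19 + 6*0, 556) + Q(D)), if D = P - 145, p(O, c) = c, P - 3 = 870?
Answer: 9*I*√6 ≈ 22.045*I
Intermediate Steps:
P = 873 (P = 3 + 870 = 873)
D = 728 (D = 873 - 145 = 728)
√(p(19 + 6*0, 556) + Q(D)) = √(556 + (-314 - 1*728)) = √(556 + (-314 - 728)) = √(556 - 1042) = √(-486) = 9*I*√6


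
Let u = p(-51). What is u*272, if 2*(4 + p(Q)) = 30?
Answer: 2992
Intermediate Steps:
p(Q) = 11 (p(Q) = -4 + (½)*30 = -4 + 15 = 11)
u = 11
u*272 = 11*272 = 2992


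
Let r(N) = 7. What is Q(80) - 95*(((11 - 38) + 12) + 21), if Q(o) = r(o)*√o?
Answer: -570 + 28*√5 ≈ -507.39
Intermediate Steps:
Q(o) = 7*√o
Q(80) - 95*(((11 - 38) + 12) + 21) = 7*√80 - 95*(((11 - 38) + 12) + 21) = 7*(4*√5) - 95*((-27 + 12) + 21) = 28*√5 - 95*(-15 + 21) = 28*√5 - 95*6 = 28*√5 - 1*570 = 28*√5 - 570 = -570 + 28*√5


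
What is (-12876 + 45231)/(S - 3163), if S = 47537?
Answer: 32355/44374 ≈ 0.72914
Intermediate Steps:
(-12876 + 45231)/(S - 3163) = (-12876 + 45231)/(47537 - 3163) = 32355/44374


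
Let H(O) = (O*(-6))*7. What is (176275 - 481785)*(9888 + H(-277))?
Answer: -6575186220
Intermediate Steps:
H(O) = -42*O (H(O) = -6*O*7 = -42*O)
(176275 - 481785)*(9888 + H(-277)) = (176275 - 481785)*(9888 - 42*(-277)) = -305510*(9888 + 11634) = -305510*21522 = -6575186220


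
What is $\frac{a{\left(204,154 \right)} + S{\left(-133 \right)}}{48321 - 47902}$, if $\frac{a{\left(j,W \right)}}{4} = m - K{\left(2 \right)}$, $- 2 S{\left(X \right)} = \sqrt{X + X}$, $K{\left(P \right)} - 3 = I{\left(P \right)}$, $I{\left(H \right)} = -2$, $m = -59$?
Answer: $- \frac{240}{419} - \frac{i \sqrt{266}}{838} \approx -0.57279 - 0.019462 i$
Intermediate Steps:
$K{\left(P \right)} = 1$ ($K{\left(P \right)} = 3 - 2 = 1$)
$S{\left(X \right)} = - \frac{\sqrt{2} \sqrt{X}}{2}$ ($S{\left(X \right)} = - \frac{\sqrt{X + X}}{2} = - \frac{\sqrt{2 X}}{2} = - \frac{\sqrt{2} \sqrt{X}}{2}$)
$a{\left(j,W \right)} = -240$ ($a{\left(j,W \right)} = 4 \left(-59 - 1\right) = 4 \left(-60\right) = -240$)
$\frac{a{\left(204,154 \right)} + S{\left(-133 \right)}}{48321 - 47902} = \frac{-240 - \frac{\sqrt{2} \sqrt{-133}}{2}}{48321 - 47902} = \frac{-240 - \frac{\sqrt{2} i \sqrt{133}}{2}}{419} = \left(-240 - \frac{i \sqrt{266}}{2}\right) \frac{1}{419} = - \frac{240}{419} - \frac{i \sqrt{266}}{838}$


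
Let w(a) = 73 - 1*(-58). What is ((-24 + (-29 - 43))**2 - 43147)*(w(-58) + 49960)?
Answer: -1699637721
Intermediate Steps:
w(a) = 131 (w(a) = 73 + 58 = 131)
((-24 + (-29 - 43))**2 - 43147)*(w(-58) + 49960) = ((-24 + (-29 - 43))**2 - 43147)*(131 + 49960) = ((-24 - 72)**2 - 43147)*50091 = ((-96)**2 - 43147)*50091 = (9216 - 43147)*50091 = -33931*50091 = -1699637721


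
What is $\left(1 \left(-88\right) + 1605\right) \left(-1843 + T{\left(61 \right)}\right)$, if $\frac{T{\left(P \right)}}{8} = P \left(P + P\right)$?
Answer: $87520281$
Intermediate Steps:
$T{\left(P \right)} = 16 P^{2}$ ($T{\left(P \right)} = 8 P \left(P + P\right) = 8 P 2 P = 8 \cdot 2 P^{2} = 16 P^{2}$)
$\left(1 \left(-88\right) + 1605\right) \left(-1843 + T{\left(61 \right)}\right) = \left(1 \left(-88\right) + 1605\right) \left(-1843 + 16 \cdot 61^{2}\right) = \left(-88 + 1605\right) \left(-1843 + 16 \cdot 3721\right) = 1517 \left(-1843 + 59536\right) = 1517 \cdot 57693 = 87520281$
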